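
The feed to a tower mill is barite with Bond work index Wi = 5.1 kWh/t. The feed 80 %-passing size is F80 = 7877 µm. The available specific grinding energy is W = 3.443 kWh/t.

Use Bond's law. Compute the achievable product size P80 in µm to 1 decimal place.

Bond: W = 10·Wi·(1/√P80 − 1/√F80)
P80^(−½) = W/(10 Wi) + F80^(−½)
  = 3.4430/(10·5.1) + 1/√7877 = 0.067510 + 0.011267 = 0.078777
P80 = (1/0.078777)² = 12.6940² = 161.14 µm

P80 = 161.1 µm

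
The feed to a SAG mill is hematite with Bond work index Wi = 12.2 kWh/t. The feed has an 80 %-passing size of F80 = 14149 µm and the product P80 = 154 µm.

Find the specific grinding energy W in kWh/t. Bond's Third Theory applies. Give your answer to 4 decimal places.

Bond:  W = 10 Wi (1/√P − 1/√F)
1/√154 = 0.080582;  1/√14149 = 0.008407
W = 10·12.2·(0.080582 − 0.008407) = 8.8054 kWh/t

W = 8.8054 kWh/t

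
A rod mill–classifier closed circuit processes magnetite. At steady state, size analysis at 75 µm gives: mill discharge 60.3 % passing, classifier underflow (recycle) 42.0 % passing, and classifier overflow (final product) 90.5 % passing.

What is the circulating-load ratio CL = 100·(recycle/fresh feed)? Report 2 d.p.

CL = 165.03 %

Mass balance on the −75 µm fraction:
Fd + Rd = Ru + Fo ⇒ R/F = (o−d)/(d−u)
r = (90.5 − 60.3)/(60.3 − 42.0) = 30.2/18.3 = 1.6503
CL = 100·r = 165.03 %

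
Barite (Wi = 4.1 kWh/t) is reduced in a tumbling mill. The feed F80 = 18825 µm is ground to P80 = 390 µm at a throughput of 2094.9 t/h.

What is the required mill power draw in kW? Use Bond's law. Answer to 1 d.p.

P = 3723.2 kW

W = 10·Wi·(P80^(-½) − F80^(-½))
W = 10·4.1·(1/√390 − 1/√18825) = 10·4.1·(0.043349) = 1.7773 kWh/t
Mill draw = 1.7773 × 2094.9 = 3723.2 kW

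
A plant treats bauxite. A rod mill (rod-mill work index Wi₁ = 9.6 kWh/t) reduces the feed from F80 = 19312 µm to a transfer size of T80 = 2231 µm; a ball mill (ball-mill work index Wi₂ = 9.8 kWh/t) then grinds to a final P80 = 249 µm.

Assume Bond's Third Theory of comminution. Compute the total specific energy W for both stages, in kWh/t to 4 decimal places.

Bond:  W = 10 Wi (1/√P − 1/√F)
Stage 1 (19312→2231 µm, Wi₁=9.6): W₁ = 10·9.6·(0.021171 − 0.007196) = 1.3416 kWh/t
Stage 2 (2231→249 µm, Wi₂=9.8): W₂ = 10·9.8·(0.063372 − 0.021171) = 4.1357 kWh/t
W = W₁ + W₂ = 1.3416 + 4.1357 = 5.4773 kWh/t

W = 5.4773 kWh/t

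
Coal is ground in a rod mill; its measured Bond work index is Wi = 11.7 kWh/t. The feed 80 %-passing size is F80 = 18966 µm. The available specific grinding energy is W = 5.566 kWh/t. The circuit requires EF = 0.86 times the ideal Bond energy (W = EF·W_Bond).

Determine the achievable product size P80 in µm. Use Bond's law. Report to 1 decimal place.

P80 = 255.4 µm

W = 10 Wi / √P80 − 10 Wi / √F80
W_Bond = W / EF = 5.566 / 0.86 = 6.4721 kWh/t
1/√P80 = 1/√F80 + W_Bond/(10·Wi)
  = 6.4721/(10·11.7) + 1/√18966 = 0.055317 + 0.007261 = 0.062578
P80 = (1/0.062578)² = 15.9800² = 255.36 µm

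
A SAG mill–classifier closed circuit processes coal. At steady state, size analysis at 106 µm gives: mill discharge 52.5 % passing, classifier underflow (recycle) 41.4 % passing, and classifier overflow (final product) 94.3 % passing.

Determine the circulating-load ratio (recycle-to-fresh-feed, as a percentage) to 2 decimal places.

Balance %-passing 106 µm (r = R/F):
(1+r)·d = r·u + o ⇒ r = (o−d)/(d−u)
r = (94.3 − 52.5)/(52.5 − 41.4) = 41.8/11.1 = 3.7658
CL = 100·r = 376.58 %

CL = 376.58 %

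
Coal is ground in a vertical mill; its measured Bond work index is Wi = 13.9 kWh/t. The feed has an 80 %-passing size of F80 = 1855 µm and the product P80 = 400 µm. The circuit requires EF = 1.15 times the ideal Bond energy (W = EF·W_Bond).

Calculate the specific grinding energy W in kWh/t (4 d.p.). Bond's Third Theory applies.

W = 10·Wi·[P80^(−½) − F80^(−½)]
1/√400 = 0.050000;  1/√1855 = 0.023218
W = 10·13.9·(0.050000 − 0.023218) = 3.7227 kWh/t
Corrected W = EF·W_Bond = 1.15·3.7227 = 4.2811 kWh/t

W = 4.2811 kWh/t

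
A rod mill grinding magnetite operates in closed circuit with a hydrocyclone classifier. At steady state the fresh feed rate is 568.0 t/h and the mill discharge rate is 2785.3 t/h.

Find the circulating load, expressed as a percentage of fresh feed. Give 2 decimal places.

CL = 390.37 %

Steady state: M = F + R.
R = M − F = 2785.3 − 568.0 = 2217.3 t/h
CL = 100·R/F = 100·2217.3/568.0 = 390.37 %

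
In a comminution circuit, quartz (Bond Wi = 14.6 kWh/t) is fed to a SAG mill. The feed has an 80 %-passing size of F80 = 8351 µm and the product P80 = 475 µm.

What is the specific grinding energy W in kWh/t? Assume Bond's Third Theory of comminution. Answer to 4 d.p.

W = 5.1013 kWh/t

W = 10·Wi·(P80^(-½) − F80^(-½))
1/√475 = 0.045883;  1/√8351 = 0.010943
W = 10·14.6·(0.045883 − 0.010943) = 5.1013 kWh/t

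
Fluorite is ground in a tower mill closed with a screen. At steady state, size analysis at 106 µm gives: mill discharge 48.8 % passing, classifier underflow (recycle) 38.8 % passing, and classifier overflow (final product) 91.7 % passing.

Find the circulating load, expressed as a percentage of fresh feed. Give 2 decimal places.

Two-product formula at 106 µm:
r = (o − d)/(d − u)
r = (91.7 − 48.8)/(48.8 − 38.8) = 42.9/10.0 = 4.2900
CL = 100·r = 429.00 %

CL = 429.00 %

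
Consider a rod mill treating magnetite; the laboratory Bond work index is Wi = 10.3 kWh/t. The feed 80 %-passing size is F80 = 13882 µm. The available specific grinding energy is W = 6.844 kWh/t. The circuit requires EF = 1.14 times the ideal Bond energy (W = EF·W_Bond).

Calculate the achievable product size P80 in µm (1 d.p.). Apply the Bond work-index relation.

P80 = 224.3 µm

W = 10·Wi·[P80^(−½) − F80^(−½)]
W_Bond = W / EF = 6.844 / 1.14 = 6.0035 kWh/t
⇒ 1/√P80 = W_Bond/(10·Wi) + 1/√F80
  = 6.0035/(10·10.3) + 1/√13882 = 0.058286 + 0.008487 = 0.066774
P80 = (1/0.066774)² = 14.9759² = 224.28 µm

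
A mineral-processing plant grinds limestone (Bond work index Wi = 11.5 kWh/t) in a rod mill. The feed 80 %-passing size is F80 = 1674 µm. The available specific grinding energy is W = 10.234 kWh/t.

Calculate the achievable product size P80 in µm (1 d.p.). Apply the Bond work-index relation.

P80 = 77.7 µm

W_Bond = 10·Wi·(1/√P₈₀ − 1/√F₈₀)
P80^(−½) = W/(10 Wi) + F80^(−½)
  = 10.2340/(10·11.5) + 1/√1674 = 0.088991 + 0.024441 = 0.113432
P80 = (1/0.113432)² = 8.8158² = 77.72 µm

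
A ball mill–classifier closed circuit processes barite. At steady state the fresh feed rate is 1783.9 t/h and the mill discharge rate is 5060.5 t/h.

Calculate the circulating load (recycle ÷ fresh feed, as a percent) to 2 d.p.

Mill node: discharge = fresh + recycle.
R = M − F = 5060.5 − 1783.9 = 3276.6 t/h
CL = 100·R/F = 100·3276.6/1783.9 = 183.68 %

CL = 183.68 %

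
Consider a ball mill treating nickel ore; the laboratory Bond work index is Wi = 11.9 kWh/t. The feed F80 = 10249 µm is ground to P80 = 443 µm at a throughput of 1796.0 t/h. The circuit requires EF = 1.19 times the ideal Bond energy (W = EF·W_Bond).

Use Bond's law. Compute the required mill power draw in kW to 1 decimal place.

W = 10·Wi·(P80^(-½) − F80^(-½))
W = 10·11.9·(1/√443 − 1/√10249) = 10·11.9·(0.037634) = 4.4784 kWh/t
Corrected W = EF·W_Bond = 1.19·4.4784 = 5.3293 kWh/t
P_mill = W·ṁ = 5.3293·1796.0 = 9571.4 kW

P = 9571.4 kW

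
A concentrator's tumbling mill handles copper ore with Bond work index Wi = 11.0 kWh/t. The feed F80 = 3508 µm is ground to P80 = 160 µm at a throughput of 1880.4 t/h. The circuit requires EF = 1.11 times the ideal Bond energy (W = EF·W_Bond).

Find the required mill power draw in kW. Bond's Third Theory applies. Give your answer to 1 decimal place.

P = 14274.8 kW

W = 10 Wi / √P80 − 10 Wi / √F80
W = 10·11.0·(1/√160 − 1/√3508) = 10·11.0·(0.062173) = 6.8390 kWh/t
Apply correction: 6.8390 × 1.11 = 7.5913 kWh/t
Mill draw = 7.5913 × 1880.4 = 14274.8 kW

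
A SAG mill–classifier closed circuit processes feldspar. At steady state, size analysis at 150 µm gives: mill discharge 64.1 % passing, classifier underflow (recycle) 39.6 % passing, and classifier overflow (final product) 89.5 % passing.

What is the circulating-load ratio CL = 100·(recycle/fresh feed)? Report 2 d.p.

Let r = R/F. Size balance at 150 µm:
(1+r)d = ru + o → r = (o−d)/(d−u)
r = (89.5 − 64.1)/(64.1 − 39.6) = 25.4/24.5 = 1.0367
CL = 100·r = 103.67 %

CL = 103.67 %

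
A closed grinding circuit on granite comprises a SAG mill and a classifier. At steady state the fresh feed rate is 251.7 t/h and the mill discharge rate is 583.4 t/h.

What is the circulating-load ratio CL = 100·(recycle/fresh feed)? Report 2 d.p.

M = F + R at steady state, so:
R = M − F = 583.4 − 251.7 = 331.7 t/h
CL = 100·R/F = 100·331.7/251.7 = 131.78 %

CL = 131.78 %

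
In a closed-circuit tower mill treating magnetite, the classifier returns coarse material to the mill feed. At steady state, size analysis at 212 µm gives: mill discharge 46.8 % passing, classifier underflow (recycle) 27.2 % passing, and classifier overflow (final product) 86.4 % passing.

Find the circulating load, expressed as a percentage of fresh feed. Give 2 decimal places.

CL = 202.04 %

Two-product formula at 212 µm:
(1+r)d = ru + o → r = (o−d)/(d−u)
r = (86.4 − 46.8)/(46.8 − 27.2) = 39.6/19.6 = 2.0204
CL = 100·r = 202.04 %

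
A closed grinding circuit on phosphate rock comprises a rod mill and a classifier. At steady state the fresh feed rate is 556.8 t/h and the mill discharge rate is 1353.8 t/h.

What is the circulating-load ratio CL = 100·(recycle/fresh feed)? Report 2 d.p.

Steady state: M = F + R.
R = M − F = 1353.8 − 556.8 = 797.0 t/h
CL = 100·R/F = 100·797.0/556.8 = 143.14 %

CL = 143.14 %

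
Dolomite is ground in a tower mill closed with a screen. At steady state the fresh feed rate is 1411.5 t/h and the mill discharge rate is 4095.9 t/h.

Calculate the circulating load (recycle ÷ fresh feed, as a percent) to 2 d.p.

M = F + R at steady state, so:
R = M − F = 4095.9 − 1411.5 = 2684.4 t/h
CL = 100·R/F = 100·2684.4/1411.5 = 190.18 %

CL = 190.18 %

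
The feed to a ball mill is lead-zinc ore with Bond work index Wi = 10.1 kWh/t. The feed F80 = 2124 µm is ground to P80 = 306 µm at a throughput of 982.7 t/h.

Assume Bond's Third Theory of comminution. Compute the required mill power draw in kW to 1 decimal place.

P = 3520.3 kW

W = 10 Wi (1/√P80 − 1/√F80)  [Bond]
W = 10·10.1·(1/√306 − 1/√2124) = 10·10.1·(0.035468) = 3.5823 kWh/t
Mill draw = 3.5823 × 982.7 = 3520.3 kW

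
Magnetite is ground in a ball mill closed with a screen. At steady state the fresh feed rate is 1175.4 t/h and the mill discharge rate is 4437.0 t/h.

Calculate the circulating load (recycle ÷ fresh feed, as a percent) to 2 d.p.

M = F + R at steady state, so:
R = M − F = 4437.0 − 1175.4 = 3261.6 t/h
CL = 100·R/F = 100·3261.6/1175.4 = 277.49 %

CL = 277.49 %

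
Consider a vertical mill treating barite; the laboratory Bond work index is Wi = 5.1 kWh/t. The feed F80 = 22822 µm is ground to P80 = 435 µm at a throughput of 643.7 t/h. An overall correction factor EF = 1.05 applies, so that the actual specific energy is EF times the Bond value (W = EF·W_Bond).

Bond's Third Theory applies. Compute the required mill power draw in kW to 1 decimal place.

Bond: W = 10·Wi·(1/√P80 − 1/√F80)
W = 10·5.1·(1/√435 − 1/√22822) = 10·5.1·(0.041327) = 2.1077 kWh/t
Apply correction: 2.1077 × 1.05 = 2.2131 kWh/t
Mill draw = 2.2131 × 643.7 = 1424.5 kW

P = 1424.5 kW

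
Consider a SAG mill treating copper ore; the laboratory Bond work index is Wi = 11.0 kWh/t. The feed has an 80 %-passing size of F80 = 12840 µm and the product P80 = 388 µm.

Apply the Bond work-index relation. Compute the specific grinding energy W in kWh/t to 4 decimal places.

W = 4.6136 kWh/t

W = 10 Wi (1/√P80 − 1/√F80)  [Bond]
1/√388 = 0.050767;  1/√12840 = 0.008825
W = 10·11.0·(0.050767 − 0.008825) = 4.6136 kWh/t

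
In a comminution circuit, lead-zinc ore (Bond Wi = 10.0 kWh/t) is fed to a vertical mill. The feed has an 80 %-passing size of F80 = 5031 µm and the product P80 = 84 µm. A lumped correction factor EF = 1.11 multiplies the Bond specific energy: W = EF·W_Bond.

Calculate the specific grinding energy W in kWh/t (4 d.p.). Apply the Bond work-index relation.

W = 10·Wi·(P80^(-½) − F80^(-½))
1/√84 = 0.109109;  1/√5031 = 0.014098
W = 10·10.0·(0.109109 − 0.014098) = 9.5010 kWh/t
Corrected W = EF·W_Bond = 1.11·9.5010 = 10.5462 kWh/t

W = 10.5462 kWh/t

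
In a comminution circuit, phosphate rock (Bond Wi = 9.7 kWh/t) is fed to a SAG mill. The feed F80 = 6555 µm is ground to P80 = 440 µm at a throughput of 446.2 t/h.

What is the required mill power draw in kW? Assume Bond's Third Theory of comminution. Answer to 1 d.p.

Bond: W = 10·Wi·(1/√P80 − 1/√F80)
W = 10·9.7·(1/√440 − 1/√6555) = 10·9.7·(0.035322) = 3.4262 kWh/t
Mill draw = 3.4262 × 446.2 = 1528.8 kW

P = 1528.8 kW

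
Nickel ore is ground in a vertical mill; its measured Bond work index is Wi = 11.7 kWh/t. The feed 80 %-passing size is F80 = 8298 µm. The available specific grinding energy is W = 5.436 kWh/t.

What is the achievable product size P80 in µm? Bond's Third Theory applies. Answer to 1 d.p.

P80 = 303.1 µm

W = 10 Wi / √P80 − 10 Wi / √F80
⇒ 1/√P80 = W/(10 Wi) + 1/√F80
  = 5.4360/(10·11.7) + 1/√8298 = 0.046462 + 0.010978 = 0.057439
P80 = (1/0.057439)² = 17.4097² = 303.10 µm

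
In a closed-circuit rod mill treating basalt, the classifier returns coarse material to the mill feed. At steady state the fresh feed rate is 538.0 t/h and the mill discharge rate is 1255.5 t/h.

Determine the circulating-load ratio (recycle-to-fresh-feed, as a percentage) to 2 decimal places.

CL = 133.36 %

Steady state: M = F + R.
R = M − F = 1255.5 − 538.0 = 717.5 t/h
CL = 100·R/F = 100·717.5/538.0 = 133.36 %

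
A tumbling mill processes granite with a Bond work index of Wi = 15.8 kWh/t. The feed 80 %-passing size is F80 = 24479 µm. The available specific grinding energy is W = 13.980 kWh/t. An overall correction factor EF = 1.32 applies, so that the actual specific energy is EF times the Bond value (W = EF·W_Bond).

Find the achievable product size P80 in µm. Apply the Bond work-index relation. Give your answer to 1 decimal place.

W_Bond = 10·Wi·(1/√P₈₀ − 1/√F₈₀)
W_Bond = W / EF = 13.980 / 1.32 = 10.5909 kWh/t
⇒ 1/√P80 = W_Bond/(10 Wi) + 1/√F80
  = 10.5909/(10·15.8) + 1/√24479 = 0.067031 + 0.006392 = 0.073423
P80 = (1/0.073423)² = 13.6198² = 185.50 µm

P80 = 185.5 µm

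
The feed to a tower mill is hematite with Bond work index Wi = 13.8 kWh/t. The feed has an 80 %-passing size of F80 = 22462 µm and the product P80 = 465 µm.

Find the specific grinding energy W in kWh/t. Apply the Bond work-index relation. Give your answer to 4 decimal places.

W = 10·Wi·[P80^(−½) − F80^(−½)]
1/√465 = 0.046374;  1/√22462 = 0.006672
W = 10·13.8·(0.046374 − 0.006672) = 5.4788 kWh/t

W = 5.4788 kWh/t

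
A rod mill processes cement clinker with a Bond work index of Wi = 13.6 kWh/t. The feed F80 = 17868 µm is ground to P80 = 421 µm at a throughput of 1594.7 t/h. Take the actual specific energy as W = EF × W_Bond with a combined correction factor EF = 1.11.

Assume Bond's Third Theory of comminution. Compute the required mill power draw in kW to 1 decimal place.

W = 10 Wi (P80^-0.5 − F80^-0.5)
W = 10·13.6·(1/√421 − 1/√17868) = 10·13.6·(0.041256) = 5.6108 kWh/t
Corrected W = EF·W_Bond = 1.11·5.6108 = 6.2280 kWh/t
Mill draw = 6.2280 × 1594.7 = 9931.8 kW

P = 9931.8 kW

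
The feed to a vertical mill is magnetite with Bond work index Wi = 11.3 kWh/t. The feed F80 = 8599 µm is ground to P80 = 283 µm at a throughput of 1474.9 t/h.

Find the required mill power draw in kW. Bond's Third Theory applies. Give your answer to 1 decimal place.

P = 8109.8 kW

Bond:  W = 10 Wi (1/√P − 1/√F)
W = 10·11.3·(1/√283 − 1/√8599) = 10·11.3·(0.048660) = 5.4986 kWh/t
P = W·T = 5.4986·1474.9 = 8109.8 kW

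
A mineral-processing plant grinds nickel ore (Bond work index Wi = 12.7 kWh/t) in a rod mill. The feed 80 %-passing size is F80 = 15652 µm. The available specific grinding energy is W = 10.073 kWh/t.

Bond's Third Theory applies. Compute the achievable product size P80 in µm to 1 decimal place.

P80 = 131.2 µm

W = 10·Wi·(P80^(-½) − F80^(-½))
⇒ 1/√P80 = W/(10·Wi) + 1/√F80
  = 10.0730/(10·12.7) + 1/√15652 = 0.079315 + 0.007993 = 0.087308
P80 = (1/0.087308)² = 11.4537² = 131.19 µm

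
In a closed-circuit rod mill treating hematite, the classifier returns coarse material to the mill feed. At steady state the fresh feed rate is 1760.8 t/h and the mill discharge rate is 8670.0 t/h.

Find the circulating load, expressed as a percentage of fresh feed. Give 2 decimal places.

CL = 392.39 %

Discharge = new feed + return, hence
R = M − F = 8670.0 − 1760.8 = 6909.2 t/h
CL = 100·R/F = 100·6909.2/1760.8 = 392.39 %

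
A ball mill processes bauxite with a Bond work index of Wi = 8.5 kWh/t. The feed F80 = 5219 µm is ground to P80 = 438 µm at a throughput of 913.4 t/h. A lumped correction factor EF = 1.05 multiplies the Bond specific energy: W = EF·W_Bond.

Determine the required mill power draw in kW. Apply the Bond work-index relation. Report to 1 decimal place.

P = 2766.8 kW

W = 10 Wi (1/√P80 − 1/√F80)  [Bond]
W = 10·8.5·(1/√438 − 1/√5219) = 10·8.5·(0.033940) = 2.8849 kWh/t
With EF = 1.05: W = 2.8849·1.05 = 3.0291 kWh/t
P_mill = W·ṁ = 3.0291·913.4 = 2766.8 kW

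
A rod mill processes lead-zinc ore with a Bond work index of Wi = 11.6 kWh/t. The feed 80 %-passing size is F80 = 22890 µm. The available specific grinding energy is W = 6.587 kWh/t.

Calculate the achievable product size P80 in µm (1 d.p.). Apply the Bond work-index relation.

W = 10·Wi·[P80^(−½) − F80^(−½)]
⇒ 1/√P80 = W/(10 Wi) + 1/√F80
  = 6.5870/(10·11.6) + 1/√22890 = 0.056784 + 0.006610 = 0.063394
P80 = (1/0.063394)² = 15.7743² = 248.83 µm

P80 = 248.8 µm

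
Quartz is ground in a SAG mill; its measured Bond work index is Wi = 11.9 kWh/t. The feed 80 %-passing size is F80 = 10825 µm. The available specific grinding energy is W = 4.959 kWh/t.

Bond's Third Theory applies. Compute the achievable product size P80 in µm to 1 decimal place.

W = 10 Wi / √P80 − 10 Wi / √F80
P80^(−½) = W/(10 Wi) + F80^(−½)
  = 4.9590/(10·11.9) + 1/√10825 = 0.041672 + 0.009611 = 0.051284
P80 = (1/0.051284)² = 19.4994² = 380.23 µm

P80 = 380.2 µm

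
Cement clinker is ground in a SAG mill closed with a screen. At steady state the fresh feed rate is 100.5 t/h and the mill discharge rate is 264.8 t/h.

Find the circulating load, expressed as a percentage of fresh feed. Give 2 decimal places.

Steady state: M = F + R.
R = M − F = 264.8 − 100.5 = 164.3 t/h
CL = 100·R/F = 100·164.3/100.5 = 163.48 %

CL = 163.48 %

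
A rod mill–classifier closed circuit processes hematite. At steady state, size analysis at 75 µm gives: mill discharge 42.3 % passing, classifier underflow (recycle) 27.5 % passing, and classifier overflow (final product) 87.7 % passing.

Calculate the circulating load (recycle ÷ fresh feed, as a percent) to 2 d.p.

CL = 306.76 %

Balance %-passing 75 µm (r = R/F):
r = (o − d)/(d − u)
r = (87.7 − 42.3)/(42.3 − 27.5) = 45.4/14.8 = 3.0676
CL = 100·r = 306.76 %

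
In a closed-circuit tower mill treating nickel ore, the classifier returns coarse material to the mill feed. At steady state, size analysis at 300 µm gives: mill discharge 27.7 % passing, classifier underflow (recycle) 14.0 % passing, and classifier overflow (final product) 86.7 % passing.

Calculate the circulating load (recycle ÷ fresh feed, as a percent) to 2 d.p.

CL = 430.66 %

Two-product formula at 300 µm:
r = (o − d)/(d − u)
r = (86.7 − 27.7)/(27.7 − 14.0) = 59.0/13.7 = 4.3066
CL = 100·r = 430.66 %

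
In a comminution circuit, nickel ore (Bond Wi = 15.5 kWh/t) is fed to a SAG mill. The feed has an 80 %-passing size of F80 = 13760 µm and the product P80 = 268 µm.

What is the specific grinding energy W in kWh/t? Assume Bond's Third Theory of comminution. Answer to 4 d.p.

W = 10·Wi·(P80^(-½) − F80^(-½))
1/√268 = 0.061085;  1/√13760 = 0.008525
W = 10·15.5·(0.061085 − 0.008525) = 8.1468 kWh/t

W = 8.1468 kWh/t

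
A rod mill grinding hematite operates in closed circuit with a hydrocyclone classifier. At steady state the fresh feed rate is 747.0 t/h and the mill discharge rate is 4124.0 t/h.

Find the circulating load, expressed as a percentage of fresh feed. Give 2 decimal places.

Mill node: discharge = fresh + recycle.
R = M − F = 4124.0 − 747.0 = 3377.0 t/h
CL = 100·R/F = 100·3377.0/747.0 = 452.07 %

CL = 452.07 %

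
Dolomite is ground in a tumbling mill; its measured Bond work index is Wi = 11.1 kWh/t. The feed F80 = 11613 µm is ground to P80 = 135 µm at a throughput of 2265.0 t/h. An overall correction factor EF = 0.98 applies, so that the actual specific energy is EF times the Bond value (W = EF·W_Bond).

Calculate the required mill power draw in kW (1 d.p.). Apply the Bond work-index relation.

P = 18919.2 kW

W = 10·Wi·(P80^(-½) − F80^(-½))
W = 10·11.1·(1/√135 − 1/√11613) = 10·11.1·(0.076787) = 8.5233 kWh/t
With EF = 0.98: W = 8.5233·0.98 = 8.3529 kWh/t
Power = W × throughput = 8.3529 kWh/t × 2265.0 t/h = 18919.2 kW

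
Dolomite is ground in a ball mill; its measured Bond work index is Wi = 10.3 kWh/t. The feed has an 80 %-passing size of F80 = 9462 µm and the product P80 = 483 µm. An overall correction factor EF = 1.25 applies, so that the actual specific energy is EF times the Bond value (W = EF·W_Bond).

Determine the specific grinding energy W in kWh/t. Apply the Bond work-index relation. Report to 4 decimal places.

W = 10·Wi·(P80^(-½) − F80^(-½))
1/√483 = 0.045502;  1/√9462 = 0.010280
W = 10·10.3·(0.045502 − 0.010280) = 3.6278 kWh/t
W_actual = 1.25 × 3.6278 = 4.5347 kWh/t

W = 4.5347 kWh/t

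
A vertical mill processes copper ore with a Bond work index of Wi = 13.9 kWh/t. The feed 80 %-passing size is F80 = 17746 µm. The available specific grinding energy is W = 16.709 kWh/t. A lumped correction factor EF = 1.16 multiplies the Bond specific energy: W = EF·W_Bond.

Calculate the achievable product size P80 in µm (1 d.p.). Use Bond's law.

W = 10·Wi·[P80^(−½) − F80^(−½)]
W_Bond = W / EF = 16.709 / 1.16 = 14.4043 kWh/t
⇒ 1/√P80 = W_Bond/(10·Wi) + 1/√F80
  = 14.4043/(10·13.9) + 1/√17746 = 0.103628 + 0.007507 = 0.111135
P80 = (1/0.111135)² = 8.9981² = 80.97 µm

P80 = 81.0 µm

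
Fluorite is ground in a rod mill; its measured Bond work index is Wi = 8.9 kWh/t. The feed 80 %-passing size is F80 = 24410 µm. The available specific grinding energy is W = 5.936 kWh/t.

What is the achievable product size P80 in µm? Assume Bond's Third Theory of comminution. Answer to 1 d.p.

P80 = 187.2 µm

Bond:  W = 10 Wi (1/√P − 1/√F)
⇒ 1/√P80 = W/(10 Wi) + 1/√F80
  = 5.9360/(10·8.9) + 1/√24410 = 0.066697 + 0.006401 = 0.073097
P80 = (1/0.073097)² = 13.6804² = 187.15 µm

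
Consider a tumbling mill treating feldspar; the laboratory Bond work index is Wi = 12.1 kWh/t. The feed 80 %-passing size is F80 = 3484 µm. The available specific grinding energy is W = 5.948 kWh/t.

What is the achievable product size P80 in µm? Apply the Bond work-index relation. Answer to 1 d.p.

P80 = 228.9 µm

W = 10 Wi / √P80 − 10 Wi / √F80
P80^(−½) = W/(10 Wi) + F80^(−½)
  = 5.9480/(10·12.1) + 1/√3484 = 0.049157 + 0.016942 = 0.066099
P80 = (1/0.066099)² = 15.1288² = 228.88 µm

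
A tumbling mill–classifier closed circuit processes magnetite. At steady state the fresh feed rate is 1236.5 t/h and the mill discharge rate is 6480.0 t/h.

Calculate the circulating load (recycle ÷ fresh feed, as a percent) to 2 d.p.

Mill node: discharge = fresh + recycle.
R = M − F = 6480.0 − 1236.5 = 5243.5 t/h
CL = 100·R/F = 100·5243.5/1236.5 = 424.06 %

CL = 424.06 %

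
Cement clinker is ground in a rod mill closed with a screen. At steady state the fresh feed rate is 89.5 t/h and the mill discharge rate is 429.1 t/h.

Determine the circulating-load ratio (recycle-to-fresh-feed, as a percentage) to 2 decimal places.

Steady state: M = F + R.
R = M − F = 429.1 − 89.5 = 339.6 t/h
CL = 100·R/F = 100·339.6/89.5 = 379.44 %

CL = 379.44 %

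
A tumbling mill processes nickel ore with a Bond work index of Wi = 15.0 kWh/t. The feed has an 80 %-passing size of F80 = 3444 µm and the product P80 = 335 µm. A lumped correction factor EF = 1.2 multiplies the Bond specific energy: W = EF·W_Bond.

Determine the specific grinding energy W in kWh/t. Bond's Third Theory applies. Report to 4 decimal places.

W = 6.7673 kWh/t

Bond: W = 10·Wi·(1/√P80 − 1/√F80)
1/√335 = 0.054636;  1/√3444 = 0.017040
W = 10·15.0·(0.054636 − 0.017040) = 5.6394 kWh/t
With EF = 1.2: W = 5.6394·1.2 = 6.7673 kWh/t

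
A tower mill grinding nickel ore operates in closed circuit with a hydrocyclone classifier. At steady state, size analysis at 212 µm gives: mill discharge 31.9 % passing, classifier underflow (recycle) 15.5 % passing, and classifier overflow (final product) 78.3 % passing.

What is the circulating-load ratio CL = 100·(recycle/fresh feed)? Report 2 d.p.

Mass balance on the −212 µm fraction:
(1+r)d = ru + o → r = (o−d)/(d−u)
r = (78.3 − 31.9)/(31.9 − 15.5) = 46.4/16.4 = 2.8293
CL = 100·r = 282.93 %

CL = 282.93 %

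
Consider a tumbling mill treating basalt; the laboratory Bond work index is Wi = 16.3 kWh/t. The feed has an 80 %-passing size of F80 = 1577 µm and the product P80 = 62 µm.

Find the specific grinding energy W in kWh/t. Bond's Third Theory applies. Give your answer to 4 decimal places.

W = 16.5964 kWh/t

W_Bond = 10·Wi·(1/√P₈₀ − 1/√F₈₀)
1/√62 = 0.127000;  1/√1577 = 0.025182
W = 10·16.3·(0.127000 − 0.025182) = 16.5964 kWh/t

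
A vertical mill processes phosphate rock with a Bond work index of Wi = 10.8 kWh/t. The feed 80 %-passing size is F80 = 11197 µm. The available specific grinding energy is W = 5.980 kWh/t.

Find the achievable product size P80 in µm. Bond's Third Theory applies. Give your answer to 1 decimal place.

P80 = 238.0 µm

W_Bond = 10·Wi·(1/√P₈₀ − 1/√F₈₀)
1/√P80 = 1/√F80 + W/(10·Wi)
  = 5.9800/(10·10.8) + 1/√11197 = 0.055370 + 0.009450 = 0.064821
P80 = (1/0.064821)² = 15.4272² = 238.00 µm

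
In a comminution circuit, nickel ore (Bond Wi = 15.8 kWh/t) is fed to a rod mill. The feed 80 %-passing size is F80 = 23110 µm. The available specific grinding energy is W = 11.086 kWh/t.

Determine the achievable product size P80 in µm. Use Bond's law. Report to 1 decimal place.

P80 = 169.8 µm

W = 10·Wi·[P80^(−½) − F80^(−½)]
P80^(−½) = W/(10 Wi) + F80^(−½)
  = 11.0860/(10·15.8) + 1/√23110 = 0.070165 + 0.006578 = 0.076743
P80 = (1/0.076743)² = 13.0306² = 169.80 µm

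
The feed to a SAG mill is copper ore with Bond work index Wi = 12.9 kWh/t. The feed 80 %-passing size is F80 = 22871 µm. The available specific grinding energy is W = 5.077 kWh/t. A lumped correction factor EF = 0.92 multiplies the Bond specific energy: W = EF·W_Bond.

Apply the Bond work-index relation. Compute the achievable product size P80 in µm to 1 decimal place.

P80 = 409.9 µm

Bond:  W = 10 Wi (1/√P − 1/√F)
W_Bond = W / EF = 5.077 / 0.92 = 5.5185 kWh/t
⇒ 1/√P80 = W_Bond/(10·Wi) + 1/√F80
  = 5.5185/(10·12.9) + 1/√22871 = 0.042779 + 0.006612 = 0.049391
P80 = (1/0.049391)² = 20.2465² = 409.92 µm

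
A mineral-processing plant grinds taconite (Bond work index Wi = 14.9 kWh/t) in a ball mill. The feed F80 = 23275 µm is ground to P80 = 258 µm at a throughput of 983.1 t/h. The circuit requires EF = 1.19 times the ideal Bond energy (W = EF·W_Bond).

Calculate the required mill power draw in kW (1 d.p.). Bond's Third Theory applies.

P = 9709.7 kW

W = 10·Wi·[P80^(−½) − F80^(−½)]
W = 10·14.9·(1/√258 − 1/√23275) = 10·14.9·(0.055703) = 8.2997 kWh/t
With EF = 1.19: W = 8.2997·1.19 = 9.8766 kWh/t
Power = W × throughput = 9.8766 kWh/t × 983.1 t/h = 9709.7 kW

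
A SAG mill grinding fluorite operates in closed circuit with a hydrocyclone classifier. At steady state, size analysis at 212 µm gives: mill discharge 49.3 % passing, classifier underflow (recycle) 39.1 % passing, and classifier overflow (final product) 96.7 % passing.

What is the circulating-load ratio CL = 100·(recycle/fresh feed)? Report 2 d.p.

CL = 464.71 %

Balance %-passing 212 µm (r = R/F):
r = (o − d)/(d − u)
r = (96.7 − 49.3)/(49.3 − 39.1) = 47.4/10.2 = 4.6471
CL = 100·r = 464.71 %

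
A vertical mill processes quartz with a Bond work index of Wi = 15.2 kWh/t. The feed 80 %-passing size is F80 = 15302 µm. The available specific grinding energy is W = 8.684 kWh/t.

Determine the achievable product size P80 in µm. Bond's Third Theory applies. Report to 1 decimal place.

P80 = 235.1 µm

W = 10 Wi (1/√P80 − 1/√F80)  [Bond]
1/√P80 = 1/√F80 + W/(10·Wi)
  = 8.6840/(10·15.2) + 1/√15302 = 0.057132 + 0.008084 = 0.065216
P80 = (1/0.065216)² = 15.3338² = 235.12 µm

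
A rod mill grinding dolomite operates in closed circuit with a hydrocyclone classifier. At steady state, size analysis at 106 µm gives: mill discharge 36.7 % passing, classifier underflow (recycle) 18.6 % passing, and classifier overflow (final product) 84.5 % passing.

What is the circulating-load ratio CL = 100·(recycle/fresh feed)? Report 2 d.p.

Classifier node, passing 106 µm:
Fd + Rd = Ru + Fo ⇒ R/F = (o−d)/(d−u)
r = (84.5 − 36.7)/(36.7 − 18.6) = 47.8/18.1 = 2.6409
CL = 100·r = 264.09 %

CL = 264.09 %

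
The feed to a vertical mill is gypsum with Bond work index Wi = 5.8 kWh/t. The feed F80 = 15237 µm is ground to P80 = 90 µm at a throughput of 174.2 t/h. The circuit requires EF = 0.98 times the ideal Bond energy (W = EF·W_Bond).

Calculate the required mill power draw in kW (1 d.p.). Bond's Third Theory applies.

P = 963.5 kW

W_Bond = 10·Wi·(1/√P₈₀ − 1/√F₈₀)
W = 10·5.8·(1/√90 − 1/√15237) = 10·5.8·(0.097308) = 5.6439 kWh/t
W_actual = 0.98 × 5.6439 = 5.5310 kWh/t
P_mill = W·ṁ = 5.5310·174.2 = 963.5 kW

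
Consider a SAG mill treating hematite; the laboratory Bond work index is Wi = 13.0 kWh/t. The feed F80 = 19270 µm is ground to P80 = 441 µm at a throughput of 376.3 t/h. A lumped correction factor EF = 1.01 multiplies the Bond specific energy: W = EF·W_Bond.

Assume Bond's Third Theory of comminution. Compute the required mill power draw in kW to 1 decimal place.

W = 10·Wi·[P80^(−½) − F80^(−½)]
W = 10·13.0·(1/√441 − 1/√19270) = 10·13.0·(0.040415) = 5.2540 kWh/t
Apply correction: 5.2540 × 1.01 = 5.3065 kWh/t
P = W·T = 5.3065·376.3 = 1996.8 kW

P = 1996.8 kW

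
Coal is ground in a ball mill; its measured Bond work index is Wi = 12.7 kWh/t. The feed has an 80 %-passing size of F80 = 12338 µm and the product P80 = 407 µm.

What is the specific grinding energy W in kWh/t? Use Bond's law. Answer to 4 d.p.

W = 5.1518 kWh/t

W_Bond = 10·Wi·(1/√P₈₀ − 1/√F₈₀)
1/√407 = 0.049568;  1/√12338 = 0.009003
W = 10·12.7·(0.049568 − 0.009003) = 5.1518 kWh/t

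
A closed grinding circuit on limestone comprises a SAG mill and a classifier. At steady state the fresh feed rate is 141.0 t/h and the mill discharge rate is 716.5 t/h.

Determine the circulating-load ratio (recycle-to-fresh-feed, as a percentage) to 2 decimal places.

M = F + R at steady state, so:
R = M − F = 716.5 − 141.0 = 575.5 t/h
CL = 100·R/F = 100·575.5/141.0 = 408.16 %

CL = 408.16 %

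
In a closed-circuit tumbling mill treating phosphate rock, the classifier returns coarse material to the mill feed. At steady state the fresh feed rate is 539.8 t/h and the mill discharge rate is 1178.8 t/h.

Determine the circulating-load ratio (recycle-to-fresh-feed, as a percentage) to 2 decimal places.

CL = 118.38 %

M = F + R at steady state, so:
R = M − F = 1178.8 − 539.8 = 639.0 t/h
CL = 100·R/F = 100·639.0/539.8 = 118.38 %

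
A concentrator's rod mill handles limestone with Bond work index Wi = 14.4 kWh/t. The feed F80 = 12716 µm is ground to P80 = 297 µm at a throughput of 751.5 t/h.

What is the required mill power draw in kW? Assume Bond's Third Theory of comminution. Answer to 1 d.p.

P = 5319.7 kW

Bond: W = 10·Wi·(1/√P80 − 1/√F80)
W = 10·14.4·(1/√297 − 1/√12716) = 10·14.4·(0.049158) = 7.0787 kWh/t
P_mill = W·ṁ = 7.0787·751.5 = 5319.7 kW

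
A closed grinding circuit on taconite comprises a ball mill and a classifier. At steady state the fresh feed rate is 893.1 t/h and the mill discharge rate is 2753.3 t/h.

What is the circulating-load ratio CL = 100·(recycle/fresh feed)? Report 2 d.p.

Discharge = new feed + return, hence
R = M − F = 2753.3 − 893.1 = 1860.2 t/h
CL = 100·R/F = 100·1860.2/893.1 = 208.29 %

CL = 208.29 %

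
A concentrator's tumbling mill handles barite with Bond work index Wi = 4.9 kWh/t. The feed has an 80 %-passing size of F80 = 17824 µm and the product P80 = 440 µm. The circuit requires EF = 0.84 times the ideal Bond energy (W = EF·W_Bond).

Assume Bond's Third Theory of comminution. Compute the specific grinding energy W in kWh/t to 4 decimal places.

W = 1.6539 kWh/t

W = 10 Wi / √P80 − 10 Wi / √F80
1/√440 = 0.047673;  1/√17824 = 0.007490
W = 10·4.9·(0.047673 − 0.007490) = 1.9690 kWh/t
Apply correction: 1.9690 × 0.84 = 1.6539 kWh/t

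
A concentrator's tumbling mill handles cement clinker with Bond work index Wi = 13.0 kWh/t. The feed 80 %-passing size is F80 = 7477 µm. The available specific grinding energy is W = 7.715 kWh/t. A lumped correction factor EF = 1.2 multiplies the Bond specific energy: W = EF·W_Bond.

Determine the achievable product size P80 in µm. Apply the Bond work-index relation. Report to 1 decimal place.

P80 = 268.6 µm

W = 10 Wi (P80^-0.5 − F80^-0.5)
W_Bond = W / EF = 7.715 / 1.2 = 6.4292 kWh/t
P80^(−½) = W_Bond/(10 Wi) + F80^(−½)
  = 6.4292/(10·13.0) + 1/√7477 = 0.049455 + 0.011565 = 0.061020
P80 = (1/0.061020)² = 16.3881² = 268.57 µm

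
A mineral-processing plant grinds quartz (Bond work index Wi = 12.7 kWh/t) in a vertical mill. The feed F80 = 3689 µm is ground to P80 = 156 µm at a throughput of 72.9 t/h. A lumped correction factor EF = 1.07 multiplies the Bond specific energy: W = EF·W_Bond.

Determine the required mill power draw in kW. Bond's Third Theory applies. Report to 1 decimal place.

P = 630.0 kW

Bond: W = 10·Wi·(1/√P80 − 1/√F80)
W = 10·12.7·(1/√156 − 1/√3689) = 10·12.7·(0.063600) = 8.0772 kWh/t
Corrected W = EF·W_Bond = 1.07·8.0772 = 8.6426 kWh/t
P_mill = W·ṁ = 8.6426·72.9 = 630.0 kW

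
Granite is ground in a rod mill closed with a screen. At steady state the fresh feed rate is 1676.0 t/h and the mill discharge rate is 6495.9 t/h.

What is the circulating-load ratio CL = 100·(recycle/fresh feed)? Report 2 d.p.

Mill node: discharge = fresh + recycle.
R = M − F = 6495.9 − 1676.0 = 4819.9 t/h
CL = 100·R/F = 100·4819.9/1676.0 = 287.58 %

CL = 287.58 %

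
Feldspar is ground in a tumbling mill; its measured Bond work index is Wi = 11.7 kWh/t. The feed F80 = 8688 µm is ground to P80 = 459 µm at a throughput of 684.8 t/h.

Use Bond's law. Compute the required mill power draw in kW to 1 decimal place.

W = 10·Wi·[P80^(−½) − F80^(−½)]
W = 10·11.7·(1/√459 − 1/√8688) = 10·11.7·(0.035947) = 4.2059 kWh/t
P_mill = W·ṁ = 4.2059·684.8 = 2880.2 kW

P = 2880.2 kW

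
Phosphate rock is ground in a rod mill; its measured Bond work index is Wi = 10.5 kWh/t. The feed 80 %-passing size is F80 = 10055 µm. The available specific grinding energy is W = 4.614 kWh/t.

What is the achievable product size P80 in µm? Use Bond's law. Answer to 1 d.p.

W = 10 Wi / √P80 − 10 Wi / √F80
P80^-0.5 = F80^-0.5 + W/(10 Wi)
  = 4.6140/(10·10.5) + 1/√10055 = 0.043943 + 0.009973 = 0.053915
P80 = (1/0.053915)² = 18.5476² = 344.01 µm

P80 = 344.0 µm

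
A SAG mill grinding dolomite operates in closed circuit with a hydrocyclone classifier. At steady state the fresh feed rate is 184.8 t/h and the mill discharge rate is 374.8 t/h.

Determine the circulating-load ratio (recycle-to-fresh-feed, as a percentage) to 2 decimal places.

CL = 102.81 %

Discharge = new feed + return, hence
R = M − F = 374.8 − 184.8 = 190.0 t/h
CL = 100·R/F = 100·190.0/184.8 = 102.81 %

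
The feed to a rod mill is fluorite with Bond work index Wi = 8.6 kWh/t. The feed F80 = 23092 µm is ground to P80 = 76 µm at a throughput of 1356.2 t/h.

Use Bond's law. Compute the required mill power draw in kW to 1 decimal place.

W = 10 Wi (P80^-0.5 − F80^-0.5)
W = 10·8.6·(1/√76 − 1/√23092) = 10·8.6·(0.108127) = 9.2989 kWh/t
P_mill = W·ṁ = 9.2989·1356.2 = 12611.2 kW

P = 12611.2 kW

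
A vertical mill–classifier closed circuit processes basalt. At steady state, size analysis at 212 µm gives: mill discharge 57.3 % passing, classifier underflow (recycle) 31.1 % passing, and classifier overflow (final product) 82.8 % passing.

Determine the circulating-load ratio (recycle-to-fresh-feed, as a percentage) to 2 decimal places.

CL = 97.33 %

Classifier node, passing 212 µm:
r = (o − d)/(d − u)
r = (82.8 − 57.3)/(57.3 − 31.1) = 25.5/26.2 = 0.9733
CL = 100·r = 97.33 %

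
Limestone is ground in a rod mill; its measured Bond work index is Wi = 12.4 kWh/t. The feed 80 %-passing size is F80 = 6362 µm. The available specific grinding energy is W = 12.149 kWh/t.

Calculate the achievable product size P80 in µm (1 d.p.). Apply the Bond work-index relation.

W_Bond = 10·Wi·(1/√P₈₀ − 1/√F₈₀)
⇒ 1/√P80 = W/(10·Wi) + 1/√F80
  = 12.1490/(10·12.4) + 1/√6362 = 0.097976 + 0.012537 = 0.110513
P80 = (1/0.110513)² = 9.0487² = 81.88 µm

P80 = 81.9 µm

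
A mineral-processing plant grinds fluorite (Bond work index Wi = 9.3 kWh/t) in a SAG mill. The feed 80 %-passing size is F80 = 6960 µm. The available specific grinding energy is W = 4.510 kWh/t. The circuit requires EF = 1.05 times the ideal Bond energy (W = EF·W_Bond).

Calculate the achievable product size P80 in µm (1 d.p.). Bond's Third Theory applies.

P80 = 295.5 µm

W = 10 Wi / √P80 − 10 Wi / √F80
W_Bond = W / EF = 4.510 / 1.05 = 4.2952 kWh/t
⇒ 1/√P80 = W_Bond/(10 Wi) + 1/√F80
  = 4.2952/(10·9.3) + 1/√6960 = 0.046185 + 0.011987 = 0.058172
P80 = (1/0.058172)² = 17.1904² = 295.51 µm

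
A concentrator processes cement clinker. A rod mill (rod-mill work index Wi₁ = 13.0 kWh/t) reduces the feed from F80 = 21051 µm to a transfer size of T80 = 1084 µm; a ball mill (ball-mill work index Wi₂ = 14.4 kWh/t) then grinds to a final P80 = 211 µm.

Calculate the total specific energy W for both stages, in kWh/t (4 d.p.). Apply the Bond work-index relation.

W = 8.5922 kWh/t

W = 10 Wi / √P80 − 10 Wi / √F80
Stage 1 (21051→1084 µm, Wi₁=13.0): W₁ = 10·13.0·(0.030373 − 0.006892) = 3.0525 kWh/t
Stage 2 (1084→211 µm, Wi₂=14.4): W₂ = 10·14.4·(0.068843 − 0.030373) = 5.5397 kWh/t
W = W₁ + W₂ = 3.0525 + 5.5397 = 8.5922 kWh/t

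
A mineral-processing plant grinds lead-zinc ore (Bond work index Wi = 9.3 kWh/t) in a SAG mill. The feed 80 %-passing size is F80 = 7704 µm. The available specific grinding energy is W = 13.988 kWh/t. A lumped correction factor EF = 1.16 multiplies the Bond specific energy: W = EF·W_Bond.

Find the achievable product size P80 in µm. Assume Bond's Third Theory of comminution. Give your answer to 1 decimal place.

P80 = 50.3 µm

Bond: W = 10·Wi·(1/√P80 − 1/√F80)
W_Bond = W / EF = 13.988 / 1.16 = 12.0586 kWh/t
P80^(−½) = W_Bond/(10 Wi) + F80^(−½)
  = 12.0586/(10·9.3) + 1/√7704 = 0.129663 + 0.011393 = 0.141056
P80 = (1/0.141056)² = 7.0894² = 50.26 µm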